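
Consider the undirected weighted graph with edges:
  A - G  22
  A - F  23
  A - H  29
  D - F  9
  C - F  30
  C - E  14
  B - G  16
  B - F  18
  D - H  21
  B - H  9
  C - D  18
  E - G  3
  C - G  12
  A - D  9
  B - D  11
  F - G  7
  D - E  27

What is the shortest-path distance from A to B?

Checking several routes:
A → D → F → B: 9 + 9 + 18 = 36
A → G → B: 22 + 16 = 38
A → H → B: 29 + 9 = 38
A → D → H → B: 9 + 21 + 9 = 39
A → D → B: 9 + 11 = 20
Best route has total 20.

20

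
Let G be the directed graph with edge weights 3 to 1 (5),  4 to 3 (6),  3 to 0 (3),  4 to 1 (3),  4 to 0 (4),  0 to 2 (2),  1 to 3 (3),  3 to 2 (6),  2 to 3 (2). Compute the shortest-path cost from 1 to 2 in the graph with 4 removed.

8

Candidate routes:
1-3-0-2: 3 + 3 + 2 = 8
1-3-2: 3 + 6 = 9
The minimum is 8.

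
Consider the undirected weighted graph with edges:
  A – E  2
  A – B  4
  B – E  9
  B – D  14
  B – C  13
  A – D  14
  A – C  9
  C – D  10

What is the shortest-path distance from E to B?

Some routes from E to B:
E -> A -> C -> B: 2 + 9 + 13 = 24
E -> A -> B: 2 + 4 = 6
E -> A -> D -> B: 2 + 14 + 14 = 30
E -> A -> C -> D -> B: 2 + 9 + 10 + 14 = 35
E -> B: 9
The minimum is 6.

6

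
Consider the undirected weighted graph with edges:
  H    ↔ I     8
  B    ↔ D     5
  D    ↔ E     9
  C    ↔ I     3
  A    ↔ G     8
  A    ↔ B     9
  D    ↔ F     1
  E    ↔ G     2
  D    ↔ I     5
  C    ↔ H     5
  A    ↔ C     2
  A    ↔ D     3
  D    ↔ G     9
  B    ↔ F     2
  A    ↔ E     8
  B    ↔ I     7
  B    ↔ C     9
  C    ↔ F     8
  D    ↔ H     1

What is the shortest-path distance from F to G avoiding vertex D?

Some routes from F to G avoiding D:
F → C → A → G: 8 + 2 + 8 = 18
F → B → A → G: 2 + 9 + 8 = 19
F → C → A → E → G: 8 + 2 + 8 + 2 = 20
F → B → A → E → G: 2 + 9 + 8 + 2 = 21
Best route has total 18.

18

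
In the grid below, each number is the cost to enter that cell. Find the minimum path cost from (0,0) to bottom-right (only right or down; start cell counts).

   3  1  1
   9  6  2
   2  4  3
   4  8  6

Path r0c0 → r0c1 → r0c2 → r1c2 → r2c2 → r3c2: 3 + 1 + 1 + 2 + 3 + 6 = 16.

16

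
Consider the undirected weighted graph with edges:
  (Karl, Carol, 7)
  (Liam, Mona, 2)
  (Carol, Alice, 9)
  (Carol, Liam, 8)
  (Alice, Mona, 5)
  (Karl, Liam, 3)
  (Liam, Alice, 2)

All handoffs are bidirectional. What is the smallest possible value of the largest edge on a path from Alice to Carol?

7

Routes from Alice to Carol:
Alice -> Mona -> Liam -> Karl -> Carol: max(5, 2, 3, 7) = 7
Alice -> Mona -> Liam -> Carol: max(5, 2, 8) = 8
Alice -> Liam -> Karl -> Carol: max(2, 3, 7) = 7
Alice -> Carol: max(9) = 9
Alice -> Liam -> Carol: max(2, 8) = 8
The minimum achievable maximum is 7.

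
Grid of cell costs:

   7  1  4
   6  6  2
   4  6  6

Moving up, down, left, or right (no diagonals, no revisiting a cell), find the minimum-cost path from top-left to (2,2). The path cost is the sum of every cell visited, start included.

20

Cheapest: [0,0] [0,1] [0,2] [1,2] [2,2]
  7 + 1 + 4 + 2 + 6 = 20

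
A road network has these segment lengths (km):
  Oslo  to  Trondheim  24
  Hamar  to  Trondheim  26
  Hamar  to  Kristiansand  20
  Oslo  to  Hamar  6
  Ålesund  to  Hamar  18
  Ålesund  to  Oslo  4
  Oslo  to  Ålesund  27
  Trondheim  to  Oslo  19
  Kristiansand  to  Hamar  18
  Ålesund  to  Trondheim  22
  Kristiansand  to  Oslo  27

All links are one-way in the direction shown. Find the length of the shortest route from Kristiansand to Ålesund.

Routes from Kristiansand to Ålesund:
Kristiansand→Hamar→Trondheim→Oslo→Ålesund: 18 + 26 + 19 + 27 = 90
Kristiansand→Oslo→Ålesund: 27 + 27 = 54
Shortest: 54 km.

54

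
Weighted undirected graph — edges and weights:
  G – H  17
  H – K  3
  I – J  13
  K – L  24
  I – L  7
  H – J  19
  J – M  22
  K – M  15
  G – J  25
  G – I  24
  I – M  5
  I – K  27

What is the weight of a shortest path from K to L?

A few of the K→L routes:
K-M-I-L: 15 + 5 + 7 = 27
K-L: 24
K-I-L: 27 + 7 = 34
Best route has total 24.

24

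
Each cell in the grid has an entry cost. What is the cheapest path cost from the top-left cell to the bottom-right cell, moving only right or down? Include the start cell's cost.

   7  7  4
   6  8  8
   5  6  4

Path [0,0] [1,0] [2,0] [2,1] [2,2]: 7 + 6 + 5 + 6 + 4 = 28.

28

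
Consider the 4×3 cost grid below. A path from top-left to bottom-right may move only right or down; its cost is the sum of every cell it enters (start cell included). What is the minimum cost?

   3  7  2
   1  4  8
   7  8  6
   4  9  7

Best path: r0c0 -> r1c0 -> r1c1 -> r1c2 -> r2c2 -> r3c2
Cost: 3 + 1 + 4 + 8 + 6 + 7 = 29
(Top row then right column would cost 33.)

29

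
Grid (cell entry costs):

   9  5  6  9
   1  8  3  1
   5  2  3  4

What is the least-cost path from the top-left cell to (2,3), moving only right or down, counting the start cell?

24

Take (0,0) → (1,0) → (2,0) → (2,1) → (2,2) → (2,3) for a total of 9 + 1 + 5 + 2 + 3 + 4 = 24.
(Top row then right column would cost 34.)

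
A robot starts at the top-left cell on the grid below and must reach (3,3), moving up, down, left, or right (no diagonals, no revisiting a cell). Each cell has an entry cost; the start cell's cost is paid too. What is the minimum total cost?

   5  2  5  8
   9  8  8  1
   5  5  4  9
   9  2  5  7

34

Cheapest: (0,0) (0,1) (1,1) (2,1) (3,1) (3,2) (3,3)
  5 + 2 + 8 + 5 + 2 + 5 + 7 = 34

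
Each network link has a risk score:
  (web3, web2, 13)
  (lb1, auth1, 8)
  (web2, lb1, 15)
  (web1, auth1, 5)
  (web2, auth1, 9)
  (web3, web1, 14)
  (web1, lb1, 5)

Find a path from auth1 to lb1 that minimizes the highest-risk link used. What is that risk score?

Checking several routes:
auth1→web2→web3→web1→lb1: max(9, 13, 14, 5) = 14
auth1→lb1: max(8) = 8
auth1→web1→lb1: max(5, 5) = 5
The minimum achievable maximum is 5.

5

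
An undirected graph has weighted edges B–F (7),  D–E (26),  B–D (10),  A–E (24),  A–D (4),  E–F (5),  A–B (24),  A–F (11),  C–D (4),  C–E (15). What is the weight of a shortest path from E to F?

5

Checking several routes:
E → A → F: 24 + 11 = 35
E → D → A → F: 26 + 4 + 11 = 41
E → F: 5
E → C → D → B → F: 15 + 4 + 10 + 7 = 36
E → C → D → A → F: 15 + 4 + 4 + 11 = 34
The minimum is 5.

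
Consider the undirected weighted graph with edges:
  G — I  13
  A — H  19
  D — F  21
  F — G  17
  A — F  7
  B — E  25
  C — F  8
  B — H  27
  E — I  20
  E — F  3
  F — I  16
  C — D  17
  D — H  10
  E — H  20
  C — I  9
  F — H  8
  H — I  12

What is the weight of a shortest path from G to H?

A few of the G→H routes:
G→I→F→H: 13 + 16 + 8 = 37
G→I→H: 13 + 12 = 25
G→F→H: 17 + 8 = 25
Best route has total 25.

25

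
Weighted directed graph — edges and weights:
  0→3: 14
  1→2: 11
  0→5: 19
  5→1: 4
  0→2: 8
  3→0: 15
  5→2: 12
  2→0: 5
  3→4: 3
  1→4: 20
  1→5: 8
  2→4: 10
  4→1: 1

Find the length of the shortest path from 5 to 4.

Checking several routes:
5-1-2-4: 4 + 11 + 10 = 25
5-1-4: 4 + 20 = 24
5-2-0-3-4: 12 + 5 + 14 + 3 = 34
5-2-4: 12 + 10 = 22
Shortest: 22.

22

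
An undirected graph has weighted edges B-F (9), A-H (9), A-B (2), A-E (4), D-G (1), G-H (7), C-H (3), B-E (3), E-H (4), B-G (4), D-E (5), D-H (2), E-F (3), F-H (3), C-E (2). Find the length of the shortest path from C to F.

A few of the C→F routes:
C - E - F: 2 + 3 = 5
C - H - E - F: 3 + 4 + 3 = 10
C - E - H - F: 2 + 4 + 3 = 9
C - H - F: 3 + 3 = 6
Best route has total 5.

5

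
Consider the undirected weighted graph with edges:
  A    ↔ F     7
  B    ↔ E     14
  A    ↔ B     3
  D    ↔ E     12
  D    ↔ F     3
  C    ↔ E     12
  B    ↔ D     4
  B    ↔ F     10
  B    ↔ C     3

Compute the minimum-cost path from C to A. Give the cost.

6

A few of the C→A routes:
C - B - A: 3 + 3 = 6
C - B - D - F - A: 3 + 4 + 3 + 7 = 17
C - B - F - A: 3 + 10 + 7 = 20
Best route has total 6.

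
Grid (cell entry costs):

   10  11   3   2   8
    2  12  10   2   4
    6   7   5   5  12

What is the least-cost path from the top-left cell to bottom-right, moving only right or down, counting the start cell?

44

One optimal route is (0,0) → (0,1) → (0,2) → (0,3) → (1,3) → (1,4) → (2,4).
Its cost is 10 + 11 + 3 + 2 + 2 + 4 + 12 = 44.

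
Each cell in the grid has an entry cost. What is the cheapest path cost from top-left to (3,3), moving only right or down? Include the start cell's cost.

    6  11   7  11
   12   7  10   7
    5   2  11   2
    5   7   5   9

46

Cheapest: r0c0 -> r1c0 -> r2c0 -> r2c1 -> r3c1 -> r3c2 -> r3c3
  6 + 12 + 5 + 2 + 7 + 5 + 9 = 46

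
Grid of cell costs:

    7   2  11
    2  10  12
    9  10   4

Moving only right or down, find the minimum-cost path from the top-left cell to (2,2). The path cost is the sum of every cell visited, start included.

32

Path (0,0) -> (1,0) -> (2,0) -> (2,1) -> (2,2): 7 + 2 + 9 + 10 + 4 = 32.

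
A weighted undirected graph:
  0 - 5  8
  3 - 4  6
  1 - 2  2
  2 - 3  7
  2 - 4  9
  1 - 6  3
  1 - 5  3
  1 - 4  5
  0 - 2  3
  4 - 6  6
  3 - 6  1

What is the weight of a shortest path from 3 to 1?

4

Comparing a few candidate routes:
3 → 4 → 1: 6 + 5 = 11
3 → 2 → 1: 7 + 2 = 9
3 → 6 → 1: 1 + 3 = 4
Best route has total 4.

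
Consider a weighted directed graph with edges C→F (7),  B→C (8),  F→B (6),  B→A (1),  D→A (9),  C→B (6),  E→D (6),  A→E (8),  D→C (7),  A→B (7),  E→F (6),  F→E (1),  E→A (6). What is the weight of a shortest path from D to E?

15

Some routes from D to E:
D→C→B→A→E: 7 + 6 + 1 + 8 = 22
D→C→F→E: 7 + 7 + 1 = 15
D→A→E: 9 + 8 = 17
D→C→F→B→A→E: 7 + 7 + 6 + 1 + 8 = 29
The minimum is 15.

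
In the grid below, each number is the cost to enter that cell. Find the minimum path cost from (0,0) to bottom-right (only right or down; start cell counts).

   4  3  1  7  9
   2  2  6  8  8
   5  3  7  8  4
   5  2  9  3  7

Best path: (0,0)→(1,0)→(1,1)→(2,1)→(3,1)→(3,2)→(3,3)→(3,4)
Cost: 4 + 2 + 2 + 3 + 2 + 9 + 3 + 7 = 32
(Top row then right column would cost 43.)

32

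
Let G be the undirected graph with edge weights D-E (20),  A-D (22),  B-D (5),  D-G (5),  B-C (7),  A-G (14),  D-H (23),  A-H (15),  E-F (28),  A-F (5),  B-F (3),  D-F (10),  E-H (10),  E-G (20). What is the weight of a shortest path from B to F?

Some routes from B to F:
B → D → F: 5 + 10 = 15
B → F: 3
B → D → G → A → F: 5 + 5 + 14 + 5 = 29
Best route has total 3.

3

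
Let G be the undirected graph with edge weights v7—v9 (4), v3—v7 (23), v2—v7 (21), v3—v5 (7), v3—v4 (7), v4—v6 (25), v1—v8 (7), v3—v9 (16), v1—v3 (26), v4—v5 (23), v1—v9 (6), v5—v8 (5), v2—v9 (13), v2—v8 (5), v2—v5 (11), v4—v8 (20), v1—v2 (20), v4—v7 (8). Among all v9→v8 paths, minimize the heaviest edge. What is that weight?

Some routes from v9 to v8:
v9-v1-v8: max(6, 7) = 7
v9-v2-v8: max(13, 5) = 13
v9-v3-v5-v2-v8: max(16, 7, 11, 5) = 16
v9-v2-v5-v8: max(13, 11, 5) = 13
v9-v7-v4-v3-v5-v2-v8: max(4, 8, 7, 7, 11, 5) = 11
v9-v7-v4-v3-v5-v8: max(4, 8, 7, 7, 5) = 8
Best route has worst link 7.

7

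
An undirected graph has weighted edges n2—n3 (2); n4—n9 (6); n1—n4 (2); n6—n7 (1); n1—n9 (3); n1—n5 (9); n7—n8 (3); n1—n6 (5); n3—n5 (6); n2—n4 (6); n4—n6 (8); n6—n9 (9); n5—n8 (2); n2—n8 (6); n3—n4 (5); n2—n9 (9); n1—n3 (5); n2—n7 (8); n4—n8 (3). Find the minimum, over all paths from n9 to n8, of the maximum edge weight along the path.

3

A few of the n9→n8 routes:
n9 -> n1 -> n3 -> n4 -> n8: max(3, 5, 5, 3) = 5
n9 -> n1 -> n4 -> n8: max(3, 2, 3) = 3
n9 -> n1 -> n4 -> n3 -> n2 -> n8: max(3, 2, 5, 2, 6) = 6
n9 -> n1 -> n4 -> n2 -> n3 -> n5 -> n8: max(3, 2, 6, 2, 6, 2) = 6
n9 -> n1 -> n6 -> n7 -> n8: max(3, 5, 1, 3) = 5
n9 -> n1 -> n4 -> n2 -> n8: max(3, 2, 6, 6) = 6
Best route has worst link 3.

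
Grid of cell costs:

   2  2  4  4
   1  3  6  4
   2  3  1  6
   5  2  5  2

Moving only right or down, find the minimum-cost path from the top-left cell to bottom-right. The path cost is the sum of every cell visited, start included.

Best path: r0c0 -> r1c0 -> r2c0 -> r2c1 -> r2c2 -> r3c2 -> r3c3
Cost: 2 + 1 + 2 + 3 + 1 + 5 + 2 = 16
(Top row then right column would cost 24.)

16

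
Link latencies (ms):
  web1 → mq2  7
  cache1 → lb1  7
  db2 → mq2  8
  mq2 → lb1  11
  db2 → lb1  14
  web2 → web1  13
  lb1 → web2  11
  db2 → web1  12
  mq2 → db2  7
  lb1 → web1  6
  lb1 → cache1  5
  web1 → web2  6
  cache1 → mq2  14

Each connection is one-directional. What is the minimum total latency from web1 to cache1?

Candidate routes:
web1 → mq2 → lb1 → cache1: 7 + 11 + 5 = 23
web1 → mq2 → db2 → lb1 → cache1: 7 + 7 + 14 + 5 = 33
Shortest: 23 ms.

23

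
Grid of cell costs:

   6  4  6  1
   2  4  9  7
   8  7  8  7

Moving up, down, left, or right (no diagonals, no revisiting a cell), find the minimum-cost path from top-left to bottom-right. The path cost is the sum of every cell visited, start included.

Best path: [0,0] → [0,1] → [0,2] → [0,3] → [1,3] → [2,3]
Cost: 6 + 4 + 6 + 1 + 7 + 7 = 31

31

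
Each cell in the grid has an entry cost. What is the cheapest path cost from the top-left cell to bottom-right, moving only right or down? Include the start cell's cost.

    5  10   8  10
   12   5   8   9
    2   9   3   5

Best path: (0,0)→(0,1)→(1,1)→(1,2)→(2,2)→(2,3)
Cost: 5 + 10 + 5 + 8 + 3 + 5 = 36
For comparison, the top-then-right route costs 47.

36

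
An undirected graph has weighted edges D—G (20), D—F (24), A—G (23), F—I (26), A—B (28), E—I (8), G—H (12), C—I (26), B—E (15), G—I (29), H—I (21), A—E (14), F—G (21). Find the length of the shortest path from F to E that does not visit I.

58

Routes from F to E avoiding I:
F→D→G→A→E: 24 + 20 + 23 + 14 = 81
F→G→A→B→E: 21 + 23 + 28 + 15 = 87
F→D→G→A→B→E: 24 + 20 + 23 + 28 + 15 = 110
F→G→A→E: 21 + 23 + 14 = 58
Best route has total 58.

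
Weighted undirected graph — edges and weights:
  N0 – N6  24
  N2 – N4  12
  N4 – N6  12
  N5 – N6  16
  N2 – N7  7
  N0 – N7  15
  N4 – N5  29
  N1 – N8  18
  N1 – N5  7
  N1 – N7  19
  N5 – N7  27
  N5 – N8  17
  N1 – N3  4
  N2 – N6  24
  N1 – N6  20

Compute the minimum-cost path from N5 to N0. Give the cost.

40

Comparing a few candidate routes:
N5 → N1 → N6 → N0: 7 + 20 + 24 = 51
N5 → N6 → N4 → N2 → N7 → N0: 16 + 12 + 12 + 7 + 15 = 62
N5 → N1 → N7 → N0: 7 + 19 + 15 = 41
N5 → N7 → N0: 27 + 15 = 42
N5 → N6 → N0: 16 + 24 = 40
The minimum is 40.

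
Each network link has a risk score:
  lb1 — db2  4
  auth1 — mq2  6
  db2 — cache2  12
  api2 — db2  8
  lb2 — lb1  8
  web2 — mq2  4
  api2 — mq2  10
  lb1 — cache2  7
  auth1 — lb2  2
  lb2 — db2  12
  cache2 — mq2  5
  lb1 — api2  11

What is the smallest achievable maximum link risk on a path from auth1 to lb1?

7

A few of the auth1→lb1 routes:
auth1 -> lb2 -> lb1: max(2, 8) = 8
auth1 -> mq2 -> cache2 -> db2 -> lb1: max(6, 5, 12, 4) = 12
auth1 -> mq2 -> api2 -> lb1: max(6, 10, 11) = 11
auth1 -> mq2 -> cache2 -> lb1: max(6, 5, 7) = 7
auth1 -> mq2 -> api2 -> db2 -> lb1: max(6, 10, 8, 4) = 10
Best route has worst link 7.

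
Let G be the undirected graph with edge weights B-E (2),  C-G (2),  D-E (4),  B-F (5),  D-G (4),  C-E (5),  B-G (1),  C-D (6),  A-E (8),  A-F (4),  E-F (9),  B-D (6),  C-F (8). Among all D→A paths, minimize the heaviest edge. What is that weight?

Comparing a few candidate routes:
D -> E -> C -> G -> B -> F -> A: max(4, 5, 2, 1, 5, 4) = 5
D -> G -> B -> F -> A: max(4, 1, 5, 4) = 5
D -> E -> B -> F -> A: max(4, 2, 5, 4) = 5
Best route has worst link 5.

5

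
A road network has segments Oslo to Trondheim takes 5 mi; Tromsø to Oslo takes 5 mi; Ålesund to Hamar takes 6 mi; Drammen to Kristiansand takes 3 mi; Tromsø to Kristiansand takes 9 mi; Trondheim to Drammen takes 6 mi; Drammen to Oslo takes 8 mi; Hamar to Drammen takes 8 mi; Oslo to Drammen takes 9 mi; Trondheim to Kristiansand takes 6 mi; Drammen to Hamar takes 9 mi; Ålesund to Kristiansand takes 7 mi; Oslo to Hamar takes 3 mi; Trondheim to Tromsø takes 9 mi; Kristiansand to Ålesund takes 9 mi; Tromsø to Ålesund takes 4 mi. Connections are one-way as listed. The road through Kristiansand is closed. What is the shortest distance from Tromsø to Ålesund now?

4

Routes from Tromsø to Ålesund avoiding Kristiansand:
Tromsø -> Ålesund: 4
The minimum is 4 mi.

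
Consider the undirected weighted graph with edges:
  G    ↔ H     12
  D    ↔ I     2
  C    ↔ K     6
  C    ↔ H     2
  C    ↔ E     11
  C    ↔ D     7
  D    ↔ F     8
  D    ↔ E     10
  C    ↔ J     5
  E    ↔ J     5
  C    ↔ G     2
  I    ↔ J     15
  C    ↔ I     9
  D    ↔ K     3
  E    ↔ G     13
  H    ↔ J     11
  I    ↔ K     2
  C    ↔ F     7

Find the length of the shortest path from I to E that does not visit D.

18

A few of the I→E routes:
I - C - E: 9 + 11 = 20
I - K - C - J - E: 2 + 6 + 5 + 5 = 18
I - K - C - E: 2 + 6 + 11 = 19
I - C - J - E: 9 + 5 + 5 = 19
The minimum is 18.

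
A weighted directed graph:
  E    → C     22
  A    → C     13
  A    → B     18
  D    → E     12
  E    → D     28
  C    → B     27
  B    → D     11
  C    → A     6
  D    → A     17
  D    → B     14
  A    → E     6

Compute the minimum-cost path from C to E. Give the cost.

Some routes from C to E:
C-A-B-D-E: 6 + 18 + 11 + 12 = 47
C-B-D-E: 27 + 11 + 12 = 50
C-A-E: 6 + 6 = 12
Best route has total 12.

12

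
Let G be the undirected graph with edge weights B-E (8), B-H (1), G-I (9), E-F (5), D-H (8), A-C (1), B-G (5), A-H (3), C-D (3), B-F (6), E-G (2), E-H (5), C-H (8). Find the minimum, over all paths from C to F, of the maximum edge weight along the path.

5

Comparing a few candidate routes:
C-A-H-B-G-E-F: max(1, 3, 1, 5, 2, 5) = 5
C-A-H-E-F: max(1, 3, 5, 5) = 5
C-A-H-B-F: max(1, 3, 1, 6) = 6
Best route has worst link 5.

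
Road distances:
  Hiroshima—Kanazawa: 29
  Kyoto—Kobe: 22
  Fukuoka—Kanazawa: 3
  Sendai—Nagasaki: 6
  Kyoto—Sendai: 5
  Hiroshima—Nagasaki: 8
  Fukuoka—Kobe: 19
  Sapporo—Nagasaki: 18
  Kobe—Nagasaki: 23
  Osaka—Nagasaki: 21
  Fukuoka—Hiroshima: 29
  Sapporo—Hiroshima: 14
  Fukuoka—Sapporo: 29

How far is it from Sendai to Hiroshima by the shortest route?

Checking several routes:
Sendai-Kyoto-Kobe-Fukuoka-Hiroshima: 5 + 22 + 19 + 29 = 75
Sendai-Nagasaki-Hiroshima: 6 + 8 = 14
Sendai-Nagasaki-Kobe-Fukuoka-Hiroshima: 6 + 23 + 19 + 29 = 77
Sendai-Nagasaki-Sapporo-Hiroshima: 6 + 18 + 14 = 38
Sendai-Kyoto-Kobe-Nagasaki-Hiroshima: 5 + 22 + 23 + 8 = 58
Shortest: 14.

14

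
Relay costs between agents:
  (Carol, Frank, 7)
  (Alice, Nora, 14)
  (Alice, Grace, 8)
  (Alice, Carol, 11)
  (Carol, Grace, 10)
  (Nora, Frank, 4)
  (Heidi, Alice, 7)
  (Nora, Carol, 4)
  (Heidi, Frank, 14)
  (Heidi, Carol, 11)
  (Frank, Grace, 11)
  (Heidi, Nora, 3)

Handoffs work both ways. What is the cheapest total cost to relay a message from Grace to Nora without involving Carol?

A few of the Grace→Nora routes:
Grace-Frank-Heidi-Nora: 11 + 14 + 3 = 28
Grace-Alice-Nora: 8 + 14 = 22
Grace-Frank-Nora: 11 + 4 = 15
Grace-Alice-Heidi-Nora: 8 + 7 + 3 = 18
Shortest: 15.

15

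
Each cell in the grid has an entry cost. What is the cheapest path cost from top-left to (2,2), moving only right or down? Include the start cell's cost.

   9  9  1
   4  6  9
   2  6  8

Path [0,0] -> [1,0] -> [2,0] -> [2,1] -> [2,2]: 9 + 4 + 2 + 6 + 8 = 29.
For comparison, the top-then-right route costs 36.

29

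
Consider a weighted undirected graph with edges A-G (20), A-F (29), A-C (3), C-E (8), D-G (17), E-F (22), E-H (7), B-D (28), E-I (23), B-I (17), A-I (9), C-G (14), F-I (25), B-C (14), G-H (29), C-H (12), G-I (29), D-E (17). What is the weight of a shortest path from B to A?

17

A few of the B→A routes:
B - C - G - A: 14 + 14 + 20 = 48
B - C - A: 14 + 3 = 17
B - I - E - C - A: 17 + 23 + 8 + 3 = 51
B - I - A: 17 + 9 = 26
The minimum is 17.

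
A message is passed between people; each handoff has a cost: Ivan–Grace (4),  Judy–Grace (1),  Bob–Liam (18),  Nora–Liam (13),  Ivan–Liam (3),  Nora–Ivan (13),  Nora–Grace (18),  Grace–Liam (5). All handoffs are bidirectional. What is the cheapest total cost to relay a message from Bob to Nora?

31

Comparing a few candidate routes:
Bob - Liam - Nora: 18 + 13 = 31
Bob - Liam - Grace - Ivan - Nora: 18 + 5 + 4 + 13 = 40
Bob - Liam - Grace - Nora: 18 + 5 + 18 = 41
Bob - Liam - Ivan - Nora: 18 + 3 + 13 = 34
The minimum is 31.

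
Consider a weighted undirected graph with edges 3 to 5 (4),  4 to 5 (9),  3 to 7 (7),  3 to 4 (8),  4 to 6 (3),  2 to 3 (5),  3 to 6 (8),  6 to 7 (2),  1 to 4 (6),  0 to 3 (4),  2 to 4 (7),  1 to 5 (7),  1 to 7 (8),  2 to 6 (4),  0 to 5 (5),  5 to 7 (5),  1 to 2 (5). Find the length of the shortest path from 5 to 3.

4

Some routes from 5 to 3:
5 - 0 - 3: 5 + 4 = 9
5 - 3: 4
5 - 7 - 3: 5 + 7 = 12
The minimum is 4.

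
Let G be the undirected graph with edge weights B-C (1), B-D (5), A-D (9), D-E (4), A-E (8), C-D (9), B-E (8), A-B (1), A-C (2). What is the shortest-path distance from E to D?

4

Comparing a few candidate routes:
E - D: 4
E - B - A - D: 8 + 1 + 9 = 18
E - A - B - D: 8 + 1 + 5 = 14
E - B - D: 8 + 5 = 13
E - A - C - B - D: 8 + 2 + 1 + 5 = 16
E - A - D: 8 + 9 = 17
Shortest: 4.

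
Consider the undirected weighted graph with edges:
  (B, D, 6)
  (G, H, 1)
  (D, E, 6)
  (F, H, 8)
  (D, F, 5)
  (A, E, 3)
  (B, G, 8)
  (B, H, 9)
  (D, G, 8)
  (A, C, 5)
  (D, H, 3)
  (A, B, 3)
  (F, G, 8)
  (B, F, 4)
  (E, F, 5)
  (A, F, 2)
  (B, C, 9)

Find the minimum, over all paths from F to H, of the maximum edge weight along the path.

5

Checking several routes:
F→A→B→D→H: max(2, 3, 6, 3) = 6
F→D→H: max(5, 3) = 5
F→A→E→D→H: max(2, 3, 6, 3) = 6
F→B→A→E→D→H: max(4, 3, 3, 6, 3) = 6
F→B→D→H: max(4, 6, 3) = 6
F→E→D→H: max(5, 6, 3) = 6
The minimum achievable maximum is 5.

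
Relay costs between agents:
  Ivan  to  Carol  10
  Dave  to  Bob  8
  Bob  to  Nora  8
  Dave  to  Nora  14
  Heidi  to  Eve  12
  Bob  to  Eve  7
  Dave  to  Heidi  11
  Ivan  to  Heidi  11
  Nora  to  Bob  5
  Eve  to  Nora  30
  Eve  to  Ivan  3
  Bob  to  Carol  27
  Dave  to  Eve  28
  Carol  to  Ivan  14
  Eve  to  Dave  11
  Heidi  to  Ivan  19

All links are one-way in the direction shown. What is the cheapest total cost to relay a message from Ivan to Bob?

Paths from Ivan to Bob:
Ivan → Heidi → Eve → Nora → Bob: 11 + 12 + 30 + 5 = 58
Ivan → Heidi → Eve → Dave → Nora → Bob: 11 + 12 + 11 + 14 + 5 = 53
Ivan → Heidi → Eve → Dave → Bob: 11 + 12 + 11 + 8 = 42
Shortest: 42.

42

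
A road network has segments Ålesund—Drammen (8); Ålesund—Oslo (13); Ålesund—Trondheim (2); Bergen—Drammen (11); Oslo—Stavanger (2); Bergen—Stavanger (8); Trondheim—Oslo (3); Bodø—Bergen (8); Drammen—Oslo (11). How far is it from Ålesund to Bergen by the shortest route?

15

Some routes from Ålesund to Bergen:
Ålesund → Drammen → Bergen: 8 + 11 = 19
Ålesund → Trondheim → Oslo → Stavanger → Bergen: 2 + 3 + 2 + 8 = 15
Ålesund → Oslo → Stavanger → Bergen: 13 + 2 + 8 = 23
Ålesund → Trondheim → Oslo → Drammen → Bergen: 2 + 3 + 11 + 11 = 27
The minimum is 15 mi.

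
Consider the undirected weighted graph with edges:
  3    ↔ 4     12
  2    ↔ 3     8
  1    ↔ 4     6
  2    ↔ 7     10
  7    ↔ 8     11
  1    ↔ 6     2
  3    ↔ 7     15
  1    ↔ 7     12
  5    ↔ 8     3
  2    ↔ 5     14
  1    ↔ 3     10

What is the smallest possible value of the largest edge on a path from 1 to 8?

11

Checking several routes:
1 → 4 → 3 → 2 → 7 → 8: max(6, 12, 8, 10, 11) = 12
1 → 7 → 2 → 5 → 8: max(12, 10, 14, 3) = 14
1 → 3 → 2 → 7 → 8: max(10, 8, 10, 11) = 11
1 → 7 → 8: max(12, 11) = 12
The minimum achievable maximum is 11.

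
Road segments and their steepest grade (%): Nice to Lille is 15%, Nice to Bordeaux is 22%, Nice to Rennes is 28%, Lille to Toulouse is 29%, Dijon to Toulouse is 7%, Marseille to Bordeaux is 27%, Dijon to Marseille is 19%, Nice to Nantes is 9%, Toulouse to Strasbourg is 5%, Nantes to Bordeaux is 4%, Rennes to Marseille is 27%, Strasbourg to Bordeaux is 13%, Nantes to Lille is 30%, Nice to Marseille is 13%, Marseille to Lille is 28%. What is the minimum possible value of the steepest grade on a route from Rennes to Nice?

27

A few of the Rennes→Nice routes:
Rennes-Marseille-Dijon-Toulouse-Strasbourg-Bordeaux-Nantes-Nice: max(27, 19, 7, 5, 13, 4, 9) = 27
Rennes-Marseille-Nice: max(27, 13) = 27
Rennes-Marseille-Dijon-Toulouse-Strasbourg-Bordeaux-Nice: max(27, 19, 7, 5, 13, 22) = 27
Rennes-Marseille-Bordeaux-Nice: max(27, 27, 22) = 27
Smallest bottleneck: 27%.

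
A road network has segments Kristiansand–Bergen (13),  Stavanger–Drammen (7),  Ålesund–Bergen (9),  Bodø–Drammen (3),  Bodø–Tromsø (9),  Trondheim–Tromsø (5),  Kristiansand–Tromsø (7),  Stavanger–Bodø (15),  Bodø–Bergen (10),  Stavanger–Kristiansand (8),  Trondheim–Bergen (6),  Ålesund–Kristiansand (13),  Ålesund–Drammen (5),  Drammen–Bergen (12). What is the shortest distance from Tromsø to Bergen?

11

Comparing a few candidate routes:
Tromsø → Kristiansand → Bergen: 7 + 13 = 20
Tromsø → Trondheim → Bergen: 5 + 6 = 11
Tromsø → Bodø → Drammen → Bergen: 9 + 3 + 12 = 24
Tromsø → Bodø → Bergen: 9 + 10 = 19
Shortest: 11 mi.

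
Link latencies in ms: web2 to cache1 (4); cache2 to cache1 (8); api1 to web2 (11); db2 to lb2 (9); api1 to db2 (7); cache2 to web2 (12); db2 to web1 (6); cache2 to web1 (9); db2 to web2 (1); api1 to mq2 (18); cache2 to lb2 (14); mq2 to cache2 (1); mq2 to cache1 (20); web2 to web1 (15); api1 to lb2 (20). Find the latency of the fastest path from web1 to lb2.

15

A few of the web1→lb2 routes:
web1→cache2→lb2: 9 + 14 = 23
web1→cache2→cache1→web2→db2→lb2: 9 + 8 + 4 + 1 + 9 = 31
web1→web2→db2→lb2: 15 + 1 + 9 = 25
web1→db2→lb2: 6 + 9 = 15
web1→cache2→web2→db2→lb2: 9 + 12 + 1 + 9 = 31
Shortest: 15 ms.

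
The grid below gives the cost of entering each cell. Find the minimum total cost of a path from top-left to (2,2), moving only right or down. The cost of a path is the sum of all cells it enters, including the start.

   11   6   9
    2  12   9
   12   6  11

42

Best path: (0,0) -> (1,0) -> (1,1) -> (2,1) -> (2,2)
Cost: 11 + 2 + 12 + 6 + 11 = 42
(Top row then right column would cost 46.)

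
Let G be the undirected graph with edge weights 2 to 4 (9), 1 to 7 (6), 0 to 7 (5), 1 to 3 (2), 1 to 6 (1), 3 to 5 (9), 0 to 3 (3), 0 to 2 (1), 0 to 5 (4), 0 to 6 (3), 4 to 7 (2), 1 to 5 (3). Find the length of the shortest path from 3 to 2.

4

Some routes from 3 to 2:
3 - 1 - 5 - 0 - 2: 2 + 3 + 4 + 1 = 10
3 - 0 - 2: 3 + 1 = 4
3 - 1 - 6 - 0 - 2: 2 + 1 + 3 + 1 = 7
Shortest: 4.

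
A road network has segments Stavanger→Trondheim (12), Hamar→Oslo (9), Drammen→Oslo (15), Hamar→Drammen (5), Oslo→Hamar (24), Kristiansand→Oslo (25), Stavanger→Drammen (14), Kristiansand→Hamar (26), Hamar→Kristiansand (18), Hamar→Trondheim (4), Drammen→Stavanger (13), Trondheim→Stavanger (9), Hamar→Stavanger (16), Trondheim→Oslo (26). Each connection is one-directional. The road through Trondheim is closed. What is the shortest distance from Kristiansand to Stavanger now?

42

Candidate routes:
Kristiansand → Hamar → Stavanger: 26 + 16 = 42
Kristiansand → Oslo → Hamar → Drammen → Stavanger: 25 + 24 + 5 + 13 = 67
Kristiansand → Oslo → Hamar → Stavanger: 25 + 24 + 16 = 65
Kristiansand → Hamar → Drammen → Stavanger: 26 + 5 + 13 = 44
Shortest: 42 mi.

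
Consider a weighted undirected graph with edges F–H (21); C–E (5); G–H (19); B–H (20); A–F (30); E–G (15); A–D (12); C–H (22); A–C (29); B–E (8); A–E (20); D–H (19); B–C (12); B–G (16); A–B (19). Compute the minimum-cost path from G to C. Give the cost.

20

Comparing a few candidate routes:
G-B-E-C: 16 + 8 + 5 = 29
G-E-C: 15 + 5 = 20
G-B-C: 16 + 12 = 28
Shortest: 20.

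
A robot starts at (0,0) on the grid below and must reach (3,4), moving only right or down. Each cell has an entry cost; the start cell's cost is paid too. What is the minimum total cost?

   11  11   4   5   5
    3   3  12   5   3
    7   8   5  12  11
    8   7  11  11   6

Path (0,0) → (1,0) → (1,1) → (1,2) → (1,3) → (1,4) → (2,4) → (3,4): 11 + 3 + 3 + 12 + 5 + 3 + 11 + 6 = 54.

54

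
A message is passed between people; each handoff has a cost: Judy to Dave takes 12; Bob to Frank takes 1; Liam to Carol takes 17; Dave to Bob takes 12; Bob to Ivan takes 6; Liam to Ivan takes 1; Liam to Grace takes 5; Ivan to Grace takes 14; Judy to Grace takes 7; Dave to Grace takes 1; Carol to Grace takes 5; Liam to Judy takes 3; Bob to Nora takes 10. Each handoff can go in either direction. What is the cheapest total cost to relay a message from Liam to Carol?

10

A few of the Liam→Carol routes:
Liam -> Grace -> Carol: 5 + 5 = 10
Liam -> Carol: 17
Liam -> Judy -> Grace -> Carol: 3 + 7 + 5 = 15
Liam -> Ivan -> Grace -> Carol: 1 + 14 + 5 = 20
Shortest: 10.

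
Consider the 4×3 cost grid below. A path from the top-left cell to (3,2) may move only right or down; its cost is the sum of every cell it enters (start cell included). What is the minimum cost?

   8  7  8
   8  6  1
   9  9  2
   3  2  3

One optimal route is [0,0] → [0,1] → [1,1] → [1,2] → [2,2] → [3,2].
Its cost is 8 + 7 + 6 + 1 + 2 + 3 = 27.
For comparison, the top-then-right route costs 29.

27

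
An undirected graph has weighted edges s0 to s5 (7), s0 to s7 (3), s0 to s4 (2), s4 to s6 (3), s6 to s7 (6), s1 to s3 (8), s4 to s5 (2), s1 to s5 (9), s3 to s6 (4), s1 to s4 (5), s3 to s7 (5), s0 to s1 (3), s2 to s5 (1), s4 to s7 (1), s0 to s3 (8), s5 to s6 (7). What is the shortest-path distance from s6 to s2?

6

Some routes from s6 to s2:
s6 → s7 → s4 → s5 → s2: 6 + 1 + 2 + 1 = 10
s6 → s5 → s2: 7 + 1 = 8
s6 → s4 → s5 → s2: 3 + 2 + 1 = 6
s6 → s4 → s0 → s5 → s2: 3 + 2 + 7 + 1 = 13
s6 → s3 → s7 → s4 → s5 → s2: 4 + 5 + 1 + 2 + 1 = 13
The minimum is 6.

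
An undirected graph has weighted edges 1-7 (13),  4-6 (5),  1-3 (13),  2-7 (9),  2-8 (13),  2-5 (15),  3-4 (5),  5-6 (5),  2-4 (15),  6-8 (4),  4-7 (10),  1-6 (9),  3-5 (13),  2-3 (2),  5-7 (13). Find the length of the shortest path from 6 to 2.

Comparing a few candidate routes:
6-4-3-2: 5 + 5 + 2 = 12
6-8-2: 4 + 13 = 17
6-5-2: 5 + 15 = 20
6-4-2: 5 + 15 = 20
Best route has total 12.

12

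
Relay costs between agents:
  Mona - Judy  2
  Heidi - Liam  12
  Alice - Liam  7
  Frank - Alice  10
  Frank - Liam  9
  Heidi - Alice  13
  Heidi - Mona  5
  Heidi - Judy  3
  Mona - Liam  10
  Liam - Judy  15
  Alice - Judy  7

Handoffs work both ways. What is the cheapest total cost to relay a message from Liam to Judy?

A few of the Liam→Judy routes:
Liam → Heidi → Judy: 12 + 3 = 15
Liam → Alice → Judy: 7 + 7 = 14
Liam → Judy: 15
Liam → Mona → Judy: 10 + 2 = 12
The minimum is 12.

12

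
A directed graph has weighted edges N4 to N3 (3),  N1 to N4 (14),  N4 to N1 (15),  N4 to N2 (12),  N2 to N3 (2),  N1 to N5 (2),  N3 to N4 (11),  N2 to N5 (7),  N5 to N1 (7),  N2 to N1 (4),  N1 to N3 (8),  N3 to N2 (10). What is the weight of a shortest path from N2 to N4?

13

Comparing a few candidate routes:
N2→N1→N4: 4 + 14 = 18
N2→N5→N1→N4: 7 + 7 + 14 = 28
N2→N1→N3→N4: 4 + 8 + 11 = 23
N2→N3→N4: 2 + 11 = 13
Best route has total 13.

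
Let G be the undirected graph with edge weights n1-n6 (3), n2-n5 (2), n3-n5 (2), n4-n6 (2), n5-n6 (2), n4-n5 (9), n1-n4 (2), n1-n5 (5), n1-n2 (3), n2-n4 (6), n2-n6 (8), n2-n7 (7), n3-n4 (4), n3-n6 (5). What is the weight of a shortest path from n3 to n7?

11

Checking several routes:
n3 -> n4 -> n2 -> n7: 4 + 6 + 7 = 17
n3 -> n4 -> n6 -> n5 -> n2 -> n7: 4 + 2 + 2 + 2 + 7 = 17
n3 -> n6 -> n5 -> n2 -> n7: 5 + 2 + 2 + 7 = 16
n3 -> n4 -> n1 -> n2 -> n7: 4 + 2 + 3 + 7 = 16
n3 -> n5 -> n6 -> n1 -> n2 -> n7: 2 + 2 + 3 + 3 + 7 = 17
n3 -> n5 -> n2 -> n7: 2 + 2 + 7 = 11
Best route has total 11.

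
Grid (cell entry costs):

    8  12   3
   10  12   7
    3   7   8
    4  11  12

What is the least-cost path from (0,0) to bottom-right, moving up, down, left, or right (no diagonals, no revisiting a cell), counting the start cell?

48

One optimal route is [0,0] [1,0] [2,0] [2,1] [2,2] [3,2].
Its cost is 8 + 10 + 3 + 7 + 8 + 12 = 48.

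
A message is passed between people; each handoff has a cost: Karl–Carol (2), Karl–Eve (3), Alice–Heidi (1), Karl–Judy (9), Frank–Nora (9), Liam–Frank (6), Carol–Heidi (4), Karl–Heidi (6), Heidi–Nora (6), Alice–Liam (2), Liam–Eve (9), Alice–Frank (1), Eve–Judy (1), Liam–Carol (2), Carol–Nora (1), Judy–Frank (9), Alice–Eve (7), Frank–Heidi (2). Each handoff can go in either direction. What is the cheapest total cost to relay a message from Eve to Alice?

Some routes from Eve to Alice:
Eve-Karl-Carol-Heidi-Alice: 3 + 2 + 4 + 1 = 10
Eve-Karl-Heidi-Alice: 3 + 6 + 1 = 10
Eve-Karl-Carol-Liam-Alice: 3 + 2 + 2 + 2 = 9
Eve-Alice: 7
Eve-Judy-Frank-Alice: 1 + 9 + 1 = 11
Best route has total 7.

7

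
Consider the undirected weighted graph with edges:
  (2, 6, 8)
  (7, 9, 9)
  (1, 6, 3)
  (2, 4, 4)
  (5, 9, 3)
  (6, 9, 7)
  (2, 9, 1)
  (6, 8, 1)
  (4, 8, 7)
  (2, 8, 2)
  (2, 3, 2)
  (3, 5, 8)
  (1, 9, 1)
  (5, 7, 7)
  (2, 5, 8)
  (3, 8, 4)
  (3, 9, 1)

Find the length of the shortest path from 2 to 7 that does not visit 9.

15

Candidate routes:
2→3→5→7: 2 + 8 + 7 = 17
2→6→8→3→5→7: 8 + 1 + 4 + 8 + 7 = 28
2→8→3→5→7: 2 + 4 + 8 + 7 = 21
2→5→7: 8 + 7 = 15
2→4→8→3→5→7: 4 + 7 + 4 + 8 + 7 = 30
Best route has total 15.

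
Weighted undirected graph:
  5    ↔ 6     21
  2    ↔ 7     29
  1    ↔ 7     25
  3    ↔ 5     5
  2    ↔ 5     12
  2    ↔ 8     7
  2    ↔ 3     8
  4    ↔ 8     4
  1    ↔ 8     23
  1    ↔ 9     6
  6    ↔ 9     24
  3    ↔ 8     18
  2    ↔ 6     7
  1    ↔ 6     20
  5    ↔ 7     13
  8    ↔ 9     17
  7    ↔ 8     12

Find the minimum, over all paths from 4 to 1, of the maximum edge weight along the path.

17

Some routes from 4 to 1:
4→8→2→6→1: max(4, 7, 7, 20) = 20
4→8→7→5→3→2→6→1: max(4, 12, 13, 5, 8, 7, 20) = 20
4→8→3→2→6→1: max(4, 18, 8, 7, 20) = 20
4→8→3→5→2→6→1: max(4, 18, 5, 12, 7, 20) = 20
4→8→7→5→2→6→1: max(4, 12, 13, 12, 7, 20) = 20
4→8→9→1: max(4, 17, 6) = 17
Best route has worst link 17.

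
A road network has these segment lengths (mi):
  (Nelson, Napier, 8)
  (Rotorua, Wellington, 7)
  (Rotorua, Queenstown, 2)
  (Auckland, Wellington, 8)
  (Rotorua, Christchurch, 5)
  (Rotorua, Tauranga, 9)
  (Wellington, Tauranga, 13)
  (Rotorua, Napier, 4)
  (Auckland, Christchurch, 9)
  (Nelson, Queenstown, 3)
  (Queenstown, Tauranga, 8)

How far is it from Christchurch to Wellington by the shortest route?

A few of the Christchurch→Wellington routes:
Christchurch - Auckland - Wellington: 9 + 8 = 17
Christchurch - Rotorua - Tauranga - Wellington: 5 + 9 + 13 = 27
Christchurch - Rotorua - Wellington: 5 + 7 = 12
Christchurch - Rotorua - Queenstown - Tauranga - Wellington: 5 + 2 + 8 + 13 = 28
Shortest: 12 mi.

12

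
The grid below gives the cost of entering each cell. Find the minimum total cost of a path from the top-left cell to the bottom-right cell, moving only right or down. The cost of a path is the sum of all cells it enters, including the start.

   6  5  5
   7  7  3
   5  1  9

28

Take (0,0)→(0,1)→(0,2)→(1,2)→(2,2) for a total of 6 + 5 + 5 + 3 + 9 = 28.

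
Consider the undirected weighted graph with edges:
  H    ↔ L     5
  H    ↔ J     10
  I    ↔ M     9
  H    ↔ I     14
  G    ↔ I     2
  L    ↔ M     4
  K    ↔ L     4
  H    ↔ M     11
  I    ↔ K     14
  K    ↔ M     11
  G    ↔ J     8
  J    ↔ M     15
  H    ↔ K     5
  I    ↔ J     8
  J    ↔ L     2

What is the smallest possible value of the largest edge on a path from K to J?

Some routes from K to J:
K-H-L-J: max(5, 5, 2) = 5
K-L-J: max(4, 2) = 4
K-H-L-M-I-G-J: max(5, 5, 4, 9, 2, 8) = 9
K-H-L-M-I-J: max(5, 5, 4, 9, 8) = 9
Smallest bottleneck: 4.

4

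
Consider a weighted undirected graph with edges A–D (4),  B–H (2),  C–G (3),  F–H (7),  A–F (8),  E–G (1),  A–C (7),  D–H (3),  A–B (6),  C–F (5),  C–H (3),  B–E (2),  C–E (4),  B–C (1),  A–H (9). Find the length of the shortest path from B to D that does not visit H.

10

A few of the B→D routes:
B → C → A → D: 1 + 7 + 4 = 12
B → A → D: 6 + 4 = 10
B → E → G → C → A → D: 2 + 1 + 3 + 7 + 4 = 17
B → E → C → A → D: 2 + 4 + 7 + 4 = 17
The minimum is 10.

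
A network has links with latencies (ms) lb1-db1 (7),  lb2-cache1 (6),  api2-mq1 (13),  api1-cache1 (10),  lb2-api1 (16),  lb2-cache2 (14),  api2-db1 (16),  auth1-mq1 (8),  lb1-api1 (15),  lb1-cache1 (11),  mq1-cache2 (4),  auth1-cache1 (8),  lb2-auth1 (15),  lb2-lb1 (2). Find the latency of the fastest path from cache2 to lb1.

16

Checking several routes:
cache2-lb2-cache1-lb1: 14 + 6 + 11 = 31
cache2-lb2-lb1: 14 + 2 = 16
cache2-mq1-auth1-cache1-lb1: 4 + 8 + 8 + 11 = 31
cache2-mq1-auth1-lb2-lb1: 4 + 8 + 15 + 2 = 29
cache2-mq1-auth1-cache1-lb2-lb1: 4 + 8 + 8 + 6 + 2 = 28
Best route has total 16 ms.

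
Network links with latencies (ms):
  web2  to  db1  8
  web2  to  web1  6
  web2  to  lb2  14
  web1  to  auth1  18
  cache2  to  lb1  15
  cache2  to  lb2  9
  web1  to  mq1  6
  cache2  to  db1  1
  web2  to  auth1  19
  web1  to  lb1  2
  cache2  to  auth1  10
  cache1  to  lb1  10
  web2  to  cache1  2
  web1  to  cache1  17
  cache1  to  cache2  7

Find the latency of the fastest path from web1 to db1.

Checking several routes:
web1 -> web2 -> db1: 6 + 8 = 14
web1 -> web2 -> cache1 -> cache2 -> db1: 6 + 2 + 7 + 1 = 16
web1 -> lb1 -> cache2 -> db1: 2 + 15 + 1 = 18
Best route has total 14 ms.

14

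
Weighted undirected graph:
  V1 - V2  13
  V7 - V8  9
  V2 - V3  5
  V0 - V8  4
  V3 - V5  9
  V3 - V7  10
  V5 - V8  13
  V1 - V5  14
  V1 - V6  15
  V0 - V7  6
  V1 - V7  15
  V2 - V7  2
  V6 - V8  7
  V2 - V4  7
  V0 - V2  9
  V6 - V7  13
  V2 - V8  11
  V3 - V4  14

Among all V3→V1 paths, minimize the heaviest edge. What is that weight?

13

Comparing a few candidate routes:
V3 -> V5 -> V8 -> V6 -> V7 -> V0 -> V2 -> V1: max(9, 13, 7, 13, 6, 9, 13) = 13
V3 -> V5 -> V8 -> V6 -> V7 -> V2 -> V1: max(9, 13, 7, 13, 2, 13) = 13
V3 -> V2 -> V1: max(5, 13) = 13
Best route has worst link 13.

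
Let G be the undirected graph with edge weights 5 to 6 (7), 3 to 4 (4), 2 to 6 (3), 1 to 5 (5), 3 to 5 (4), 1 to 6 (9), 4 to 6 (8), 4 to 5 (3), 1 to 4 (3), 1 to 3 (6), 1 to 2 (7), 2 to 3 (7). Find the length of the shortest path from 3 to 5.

4

Some routes from 3 to 5:
3 - 1 - 5: 6 + 5 = 11
3 - 1 - 4 - 5: 6 + 3 + 3 = 12
3 - 4 - 5: 4 + 3 = 7
3 - 5: 4
3 - 4 - 1 - 5: 4 + 3 + 5 = 12
Best route has total 4.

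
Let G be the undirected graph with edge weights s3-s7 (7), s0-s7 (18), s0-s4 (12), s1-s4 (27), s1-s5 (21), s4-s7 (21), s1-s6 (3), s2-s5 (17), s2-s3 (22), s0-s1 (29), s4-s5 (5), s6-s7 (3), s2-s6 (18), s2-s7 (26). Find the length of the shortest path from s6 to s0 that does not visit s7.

Checking several routes:
s6→s1→s0: 3 + 29 = 32
s6→s1→s4→s0: 3 + 27 + 12 = 42
s6→s1→s5→s4→s0: 3 + 21 + 5 + 12 = 41
s6→s2→s5→s4→s0: 18 + 17 + 5 + 12 = 52
The minimum is 32.

32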